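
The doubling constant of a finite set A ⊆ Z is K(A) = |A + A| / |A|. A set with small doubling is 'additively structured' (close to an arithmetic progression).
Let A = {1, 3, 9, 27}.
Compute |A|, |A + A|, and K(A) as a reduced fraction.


|A| = 4.
Compute A + A by enumerating all 16 pairs.
A + A = {2, 4, 6, 10, 12, 18, 28, 30, 36, 54}, so |A + A| = 10.
K = |A + A| / |A| = 10/4 = 5/2 ≈ 2.5000.
Reference: AP of size 4 gives K = 7/4 ≈ 1.7500; a fully generic set of size 4 gives K ≈ 2.5000.

|A| = 4, |A + A| = 10, K = 10/4 = 5/2.


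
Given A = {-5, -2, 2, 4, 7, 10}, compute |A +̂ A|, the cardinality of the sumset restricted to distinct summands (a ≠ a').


Restricted sumset: A +̂ A = {a + a' : a ∈ A, a' ∈ A, a ≠ a'}.
Equivalently, take A + A and drop any sum 2a that is achievable ONLY as a + a for a ∈ A (i.e. sums representable only with equal summands).
Enumerate pairs (a, a') with a < a' (symmetric, so each unordered pair gives one sum; this covers all a ≠ a'):
  -5 + -2 = -7
  -5 + 2 = -3
  -5 + 4 = -1
  -5 + 7 = 2
  -5 + 10 = 5
  -2 + 2 = 0
  -2 + 4 = 2
  -2 + 7 = 5
  -2 + 10 = 8
  2 + 4 = 6
  2 + 7 = 9
  2 + 10 = 12
  4 + 7 = 11
  4 + 10 = 14
  7 + 10 = 17
Collected distinct sums: {-7, -3, -1, 0, 2, 5, 6, 8, 9, 11, 12, 14, 17}
|A +̂ A| = 13
(Reference bound: |A +̂ A| ≥ 2|A| - 3 for |A| ≥ 2, with |A| = 6 giving ≥ 9.)

|A +̂ A| = 13


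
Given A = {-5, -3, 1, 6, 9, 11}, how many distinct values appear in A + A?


A + A = {a + a' : a, a' ∈ A}; |A| = 6.
General bounds: 2|A| - 1 ≤ |A + A| ≤ |A|(|A|+1)/2, i.e. 11 ≤ |A + A| ≤ 21.
Lower bound 2|A|-1 is attained iff A is an arithmetic progression.
Enumerate sums a + a' for a ≤ a' (symmetric, so this suffices):
a = -5: -5+-5=-10, -5+-3=-8, -5+1=-4, -5+6=1, -5+9=4, -5+11=6
a = -3: -3+-3=-6, -3+1=-2, -3+6=3, -3+9=6, -3+11=8
a = 1: 1+1=2, 1+6=7, 1+9=10, 1+11=12
a = 6: 6+6=12, 6+9=15, 6+11=17
a = 9: 9+9=18, 9+11=20
a = 11: 11+11=22
Distinct sums: {-10, -8, -6, -4, -2, 1, 2, 3, 4, 6, 7, 8, 10, 12, 15, 17, 18, 20, 22}
|A + A| = 19

|A + A| = 19


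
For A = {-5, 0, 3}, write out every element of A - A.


A - A = {a - a' : a, a' ∈ A}.
Compute a - a' for each ordered pair (a, a'):
a = -5: -5--5=0, -5-0=-5, -5-3=-8
a = 0: 0--5=5, 0-0=0, 0-3=-3
a = 3: 3--5=8, 3-0=3, 3-3=0
Collecting distinct values (and noting 0 appears from a-a):
A - A = {-8, -5, -3, 0, 3, 5, 8}
|A - A| = 7

A - A = {-8, -5, -3, 0, 3, 5, 8}


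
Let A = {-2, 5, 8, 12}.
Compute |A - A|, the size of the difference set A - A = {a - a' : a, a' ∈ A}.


A - A = {a - a' : a, a' ∈ A}; |A| = 4.
Bounds: 2|A|-1 ≤ |A - A| ≤ |A|² - |A| + 1, i.e. 7 ≤ |A - A| ≤ 13.
Note: 0 ∈ A - A always (from a - a). The set is symmetric: if d ∈ A - A then -d ∈ A - A.
Enumerate nonzero differences d = a - a' with a > a' (then include -d):
Positive differences: {3, 4, 7, 10, 14}
Full difference set: {0} ∪ (positive diffs) ∪ (negative diffs).
|A - A| = 1 + 2·5 = 11 (matches direct enumeration: 11).

|A - A| = 11


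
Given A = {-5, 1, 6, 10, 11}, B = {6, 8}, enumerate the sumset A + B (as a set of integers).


A + B = {a + b : a ∈ A, b ∈ B}.
Enumerate all |A|·|B| = 5·2 = 10 pairs (a, b) and collect distinct sums.
a = -5: -5+6=1, -5+8=3
a = 1: 1+6=7, 1+8=9
a = 6: 6+6=12, 6+8=14
a = 10: 10+6=16, 10+8=18
a = 11: 11+6=17, 11+8=19
Collecting distinct sums: A + B = {1, 3, 7, 9, 12, 14, 16, 17, 18, 19}
|A + B| = 10

A + B = {1, 3, 7, 9, 12, 14, 16, 17, 18, 19}


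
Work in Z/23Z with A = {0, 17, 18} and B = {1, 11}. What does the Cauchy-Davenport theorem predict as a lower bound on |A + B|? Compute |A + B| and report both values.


Cauchy-Davenport: |A + B| ≥ min(p, |A| + |B| - 1) for A, B nonempty in Z/pZ.
|A| = 3, |B| = 2, p = 23.
CD lower bound = min(23, 3 + 2 - 1) = min(23, 4) = 4.
Compute A + B mod 23 directly:
a = 0: 0+1=1, 0+11=11
a = 17: 17+1=18, 17+11=5
a = 18: 18+1=19, 18+11=6
A + B = {1, 5, 6, 11, 18, 19}, so |A + B| = 6.
Verify: 6 ≥ 4? Yes ✓.

CD lower bound = 4, actual |A + B| = 6.


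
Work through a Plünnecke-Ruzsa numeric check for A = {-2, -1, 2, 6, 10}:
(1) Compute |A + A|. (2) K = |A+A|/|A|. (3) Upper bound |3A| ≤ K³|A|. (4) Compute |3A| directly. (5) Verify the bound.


|A| = 5.
Step 1: Compute A + A by enumerating all 25 pairs.
A + A = {-4, -3, -2, 0, 1, 4, 5, 8, 9, 12, 16, 20}, so |A + A| = 12.
Step 2: Doubling constant K = |A + A|/|A| = 12/5 = 12/5 ≈ 2.4000.
Step 3: Plünnecke-Ruzsa gives |3A| ≤ K³·|A| = (2.4000)³ · 5 ≈ 69.1200.
Step 4: Compute 3A = A + A + A directly by enumerating all triples (a,b,c) ∈ A³; |3A| = 22.
Step 5: Check 22 ≤ 69.1200? Yes ✓.

K = 12/5, Plünnecke-Ruzsa bound K³|A| ≈ 69.1200, |3A| = 22, inequality holds.


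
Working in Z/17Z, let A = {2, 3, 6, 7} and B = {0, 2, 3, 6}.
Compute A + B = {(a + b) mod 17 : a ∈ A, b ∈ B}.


Work in Z/17Z: reduce every sum a + b modulo 17.
Enumerate all 16 pairs:
a = 2: 2+0=2, 2+2=4, 2+3=5, 2+6=8
a = 3: 3+0=3, 3+2=5, 3+3=6, 3+6=9
a = 6: 6+0=6, 6+2=8, 6+3=9, 6+6=12
a = 7: 7+0=7, 7+2=9, 7+3=10, 7+6=13
Distinct residues collected: {2, 3, 4, 5, 6, 7, 8, 9, 10, 12, 13}
|A + B| = 11 (out of 17 total residues).

A + B = {2, 3, 4, 5, 6, 7, 8, 9, 10, 12, 13}


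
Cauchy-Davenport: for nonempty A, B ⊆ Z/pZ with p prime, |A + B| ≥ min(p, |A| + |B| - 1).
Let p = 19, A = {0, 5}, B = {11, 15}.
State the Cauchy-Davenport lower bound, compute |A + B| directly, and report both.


Cauchy-Davenport: |A + B| ≥ min(p, |A| + |B| - 1) for A, B nonempty in Z/pZ.
|A| = 2, |B| = 2, p = 19.
CD lower bound = min(19, 2 + 2 - 1) = min(19, 3) = 3.
Compute A + B mod 19 directly:
a = 0: 0+11=11, 0+15=15
a = 5: 5+11=16, 5+15=1
A + B = {1, 11, 15, 16}, so |A + B| = 4.
Verify: 4 ≥ 3? Yes ✓.

CD lower bound = 3, actual |A + B| = 4.


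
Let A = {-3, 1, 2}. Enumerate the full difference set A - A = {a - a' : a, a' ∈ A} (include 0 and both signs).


A - A = {a - a' : a, a' ∈ A}.
Compute a - a' for each ordered pair (a, a'):
a = -3: -3--3=0, -3-1=-4, -3-2=-5
a = 1: 1--3=4, 1-1=0, 1-2=-1
a = 2: 2--3=5, 2-1=1, 2-2=0
Collecting distinct values (and noting 0 appears from a-a):
A - A = {-5, -4, -1, 0, 1, 4, 5}
|A - A| = 7

A - A = {-5, -4, -1, 0, 1, 4, 5}


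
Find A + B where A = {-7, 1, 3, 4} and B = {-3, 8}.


A + B = {a + b : a ∈ A, b ∈ B}.
Enumerate all |A|·|B| = 4·2 = 8 pairs (a, b) and collect distinct sums.
a = -7: -7+-3=-10, -7+8=1
a = 1: 1+-3=-2, 1+8=9
a = 3: 3+-3=0, 3+8=11
a = 4: 4+-3=1, 4+8=12
Collecting distinct sums: A + B = {-10, -2, 0, 1, 9, 11, 12}
|A + B| = 7

A + B = {-10, -2, 0, 1, 9, 11, 12}


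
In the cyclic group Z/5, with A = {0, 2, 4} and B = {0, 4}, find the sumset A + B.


Work in Z/5Z: reduce every sum a + b modulo 5.
Enumerate all 6 pairs:
a = 0: 0+0=0, 0+4=4
a = 2: 2+0=2, 2+4=1
a = 4: 4+0=4, 4+4=3
Distinct residues collected: {0, 1, 2, 3, 4}
|A + B| = 5 (out of 5 total residues).

A + B = {0, 1, 2, 3, 4}


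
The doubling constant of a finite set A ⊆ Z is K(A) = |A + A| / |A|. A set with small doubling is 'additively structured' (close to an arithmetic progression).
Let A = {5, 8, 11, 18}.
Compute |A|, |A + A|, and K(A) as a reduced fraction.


|A| = 4.
Compute A + A by enumerating all 16 pairs.
A + A = {10, 13, 16, 19, 22, 23, 26, 29, 36}, so |A + A| = 9.
K = |A + A| / |A| = 9/4 (already in lowest terms) ≈ 2.2500.
Reference: AP of size 4 gives K = 7/4 ≈ 1.7500; a fully generic set of size 4 gives K ≈ 2.5000.

|A| = 4, |A + A| = 9, K = 9/4.


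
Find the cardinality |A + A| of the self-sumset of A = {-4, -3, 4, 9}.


A + A = {a + a' : a, a' ∈ A}; |A| = 4.
General bounds: 2|A| - 1 ≤ |A + A| ≤ |A|(|A|+1)/2, i.e. 7 ≤ |A + A| ≤ 10.
Lower bound 2|A|-1 is attained iff A is an arithmetic progression.
Enumerate sums a + a' for a ≤ a' (symmetric, so this suffices):
a = -4: -4+-4=-8, -4+-3=-7, -4+4=0, -4+9=5
a = -3: -3+-3=-6, -3+4=1, -3+9=6
a = 4: 4+4=8, 4+9=13
a = 9: 9+9=18
Distinct sums: {-8, -7, -6, 0, 1, 5, 6, 8, 13, 18}
|A + A| = 10

|A + A| = 10


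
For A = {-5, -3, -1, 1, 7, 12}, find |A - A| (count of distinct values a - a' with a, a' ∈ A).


A - A = {a - a' : a, a' ∈ A}; |A| = 6.
Bounds: 2|A|-1 ≤ |A - A| ≤ |A|² - |A| + 1, i.e. 11 ≤ |A - A| ≤ 31.
Note: 0 ∈ A - A always (from a - a). The set is symmetric: if d ∈ A - A then -d ∈ A - A.
Enumerate nonzero differences d = a - a' with a > a' (then include -d):
Positive differences: {2, 4, 5, 6, 8, 10, 11, 12, 13, 15, 17}
Full difference set: {0} ∪ (positive diffs) ∪ (negative diffs).
|A - A| = 1 + 2·11 = 23 (matches direct enumeration: 23).

|A - A| = 23


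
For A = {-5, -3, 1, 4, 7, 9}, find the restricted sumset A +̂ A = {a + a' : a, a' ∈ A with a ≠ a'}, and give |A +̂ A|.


Restricted sumset: A +̂ A = {a + a' : a ∈ A, a' ∈ A, a ≠ a'}.
Equivalently, take A + A and drop any sum 2a that is achievable ONLY as a + a for a ∈ A (i.e. sums representable only with equal summands).
Enumerate pairs (a, a') with a < a' (symmetric, so each unordered pair gives one sum; this covers all a ≠ a'):
  -5 + -3 = -8
  -5 + 1 = -4
  -5 + 4 = -1
  -5 + 7 = 2
  -5 + 9 = 4
  -3 + 1 = -2
  -3 + 4 = 1
  -3 + 7 = 4
  -3 + 9 = 6
  1 + 4 = 5
  1 + 7 = 8
  1 + 9 = 10
  4 + 7 = 11
  4 + 9 = 13
  7 + 9 = 16
Collected distinct sums: {-8, -4, -2, -1, 1, 2, 4, 5, 6, 8, 10, 11, 13, 16}
|A +̂ A| = 14
(Reference bound: |A +̂ A| ≥ 2|A| - 3 for |A| ≥ 2, with |A| = 6 giving ≥ 9.)

|A +̂ A| = 14


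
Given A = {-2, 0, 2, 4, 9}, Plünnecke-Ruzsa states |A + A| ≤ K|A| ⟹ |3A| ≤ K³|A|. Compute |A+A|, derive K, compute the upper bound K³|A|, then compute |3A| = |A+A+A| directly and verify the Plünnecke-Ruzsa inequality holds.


|A| = 5.
Step 1: Compute A + A by enumerating all 25 pairs.
A + A = {-4, -2, 0, 2, 4, 6, 7, 8, 9, 11, 13, 18}, so |A + A| = 12.
Step 2: Doubling constant K = |A + A|/|A| = 12/5 = 12/5 ≈ 2.4000.
Step 3: Plünnecke-Ruzsa gives |3A| ≤ K³·|A| = (2.4000)³ · 5 ≈ 69.1200.
Step 4: Compute 3A = A + A + A directly by enumerating all triples (a,b,c) ∈ A³; |3A| = 22.
Step 5: Check 22 ≤ 69.1200? Yes ✓.

K = 12/5, Plünnecke-Ruzsa bound K³|A| ≈ 69.1200, |3A| = 22, inequality holds.


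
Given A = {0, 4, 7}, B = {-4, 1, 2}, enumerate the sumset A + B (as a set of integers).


A + B = {a + b : a ∈ A, b ∈ B}.
Enumerate all |A|·|B| = 3·3 = 9 pairs (a, b) and collect distinct sums.
a = 0: 0+-4=-4, 0+1=1, 0+2=2
a = 4: 4+-4=0, 4+1=5, 4+2=6
a = 7: 7+-4=3, 7+1=8, 7+2=9
Collecting distinct sums: A + B = {-4, 0, 1, 2, 3, 5, 6, 8, 9}
|A + B| = 9

A + B = {-4, 0, 1, 2, 3, 5, 6, 8, 9}


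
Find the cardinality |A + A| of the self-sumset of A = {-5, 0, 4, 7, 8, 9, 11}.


A + A = {a + a' : a, a' ∈ A}; |A| = 7.
General bounds: 2|A| - 1 ≤ |A + A| ≤ |A|(|A|+1)/2, i.e. 13 ≤ |A + A| ≤ 28.
Lower bound 2|A|-1 is attained iff A is an arithmetic progression.
Enumerate sums a + a' for a ≤ a' (symmetric, so this suffices):
a = -5: -5+-5=-10, -5+0=-5, -5+4=-1, -5+7=2, -5+8=3, -5+9=4, -5+11=6
a = 0: 0+0=0, 0+4=4, 0+7=7, 0+8=8, 0+9=9, 0+11=11
a = 4: 4+4=8, 4+7=11, 4+8=12, 4+9=13, 4+11=15
a = 7: 7+7=14, 7+8=15, 7+9=16, 7+11=18
a = 8: 8+8=16, 8+9=17, 8+11=19
a = 9: 9+9=18, 9+11=20
a = 11: 11+11=22
Distinct sums: {-10, -5, -1, 0, 2, 3, 4, 6, 7, 8, 9, 11, 12, 13, 14, 15, 16, 17, 18, 19, 20, 22}
|A + A| = 22

|A + A| = 22


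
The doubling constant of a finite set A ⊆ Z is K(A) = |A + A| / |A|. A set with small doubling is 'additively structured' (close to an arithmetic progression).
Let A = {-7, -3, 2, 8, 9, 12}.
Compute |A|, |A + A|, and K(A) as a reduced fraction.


|A| = 6.
Compute A + A by enumerating all 36 pairs.
A + A = {-14, -10, -6, -5, -1, 1, 2, 4, 5, 6, 9, 10, 11, 14, 16, 17, 18, 20, 21, 24}, so |A + A| = 20.
K = |A + A| / |A| = 20/6 = 10/3 ≈ 3.3333.
Reference: AP of size 6 gives K = 11/6 ≈ 1.8333; a fully generic set of size 6 gives K ≈ 3.5000.

|A| = 6, |A + A| = 20, K = 20/6 = 10/3.


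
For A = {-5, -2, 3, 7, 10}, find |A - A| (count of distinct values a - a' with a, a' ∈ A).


A - A = {a - a' : a, a' ∈ A}; |A| = 5.
Bounds: 2|A|-1 ≤ |A - A| ≤ |A|² - |A| + 1, i.e. 9 ≤ |A - A| ≤ 21.
Note: 0 ∈ A - A always (from a - a). The set is symmetric: if d ∈ A - A then -d ∈ A - A.
Enumerate nonzero differences d = a - a' with a > a' (then include -d):
Positive differences: {3, 4, 5, 7, 8, 9, 12, 15}
Full difference set: {0} ∪ (positive diffs) ∪ (negative diffs).
|A - A| = 1 + 2·8 = 17 (matches direct enumeration: 17).

|A - A| = 17


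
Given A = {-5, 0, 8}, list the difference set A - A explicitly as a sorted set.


A - A = {a - a' : a, a' ∈ A}.
Compute a - a' for each ordered pair (a, a'):
a = -5: -5--5=0, -5-0=-5, -5-8=-13
a = 0: 0--5=5, 0-0=0, 0-8=-8
a = 8: 8--5=13, 8-0=8, 8-8=0
Collecting distinct values (and noting 0 appears from a-a):
A - A = {-13, -8, -5, 0, 5, 8, 13}
|A - A| = 7

A - A = {-13, -8, -5, 0, 5, 8, 13}


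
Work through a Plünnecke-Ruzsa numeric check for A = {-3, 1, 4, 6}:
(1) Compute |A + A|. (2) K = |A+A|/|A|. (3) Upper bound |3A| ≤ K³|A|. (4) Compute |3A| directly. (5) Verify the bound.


|A| = 4.
Step 1: Compute A + A by enumerating all 16 pairs.
A + A = {-6, -2, 1, 2, 3, 5, 7, 8, 10, 12}, so |A + A| = 10.
Step 2: Doubling constant K = |A + A|/|A| = 10/4 = 10/4 ≈ 2.5000.
Step 3: Plünnecke-Ruzsa gives |3A| ≤ K³·|A| = (2.5000)³ · 4 ≈ 62.5000.
Step 4: Compute 3A = A + A + A directly by enumerating all triples (a,b,c) ∈ A³; |3A| = 19.
Step 5: Check 19 ≤ 62.5000? Yes ✓.

K = 10/4, Plünnecke-Ruzsa bound K³|A| ≈ 62.5000, |3A| = 19, inequality holds.


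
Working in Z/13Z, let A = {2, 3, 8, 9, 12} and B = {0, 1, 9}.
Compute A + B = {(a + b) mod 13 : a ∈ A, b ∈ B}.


Work in Z/13Z: reduce every sum a + b modulo 13.
Enumerate all 15 pairs:
a = 2: 2+0=2, 2+1=3, 2+9=11
a = 3: 3+0=3, 3+1=4, 3+9=12
a = 8: 8+0=8, 8+1=9, 8+9=4
a = 9: 9+0=9, 9+1=10, 9+9=5
a = 12: 12+0=12, 12+1=0, 12+9=8
Distinct residues collected: {0, 2, 3, 4, 5, 8, 9, 10, 11, 12}
|A + B| = 10 (out of 13 total residues).

A + B = {0, 2, 3, 4, 5, 8, 9, 10, 11, 12}


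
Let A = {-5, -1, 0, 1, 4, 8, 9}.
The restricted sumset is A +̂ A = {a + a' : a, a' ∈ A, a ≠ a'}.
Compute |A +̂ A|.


Restricted sumset: A +̂ A = {a + a' : a ∈ A, a' ∈ A, a ≠ a'}.
Equivalently, take A + A and drop any sum 2a that is achievable ONLY as a + a for a ∈ A (i.e. sums representable only with equal summands).
Enumerate pairs (a, a') with a < a' (symmetric, so each unordered pair gives one sum; this covers all a ≠ a'):
  -5 + -1 = -6
  -5 + 0 = -5
  -5 + 1 = -4
  -5 + 4 = -1
  -5 + 8 = 3
  -5 + 9 = 4
  -1 + 0 = -1
  -1 + 1 = 0
  -1 + 4 = 3
  -1 + 8 = 7
  -1 + 9 = 8
  0 + 1 = 1
  0 + 4 = 4
  0 + 8 = 8
  0 + 9 = 9
  1 + 4 = 5
  1 + 8 = 9
  1 + 9 = 10
  4 + 8 = 12
  4 + 9 = 13
  8 + 9 = 17
Collected distinct sums: {-6, -5, -4, -1, 0, 1, 3, 4, 5, 7, 8, 9, 10, 12, 13, 17}
|A +̂ A| = 16
(Reference bound: |A +̂ A| ≥ 2|A| - 3 for |A| ≥ 2, with |A| = 7 giving ≥ 11.)

|A +̂ A| = 16


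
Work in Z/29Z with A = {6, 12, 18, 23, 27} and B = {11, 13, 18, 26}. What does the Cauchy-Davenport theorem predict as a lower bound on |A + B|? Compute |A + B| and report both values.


Cauchy-Davenport: |A + B| ≥ min(p, |A| + |B| - 1) for A, B nonempty in Z/pZ.
|A| = 5, |B| = 4, p = 29.
CD lower bound = min(29, 5 + 4 - 1) = min(29, 8) = 8.
Compute A + B mod 29 directly:
a = 6: 6+11=17, 6+13=19, 6+18=24, 6+26=3
a = 12: 12+11=23, 12+13=25, 12+18=1, 12+26=9
a = 18: 18+11=0, 18+13=2, 18+18=7, 18+26=15
a = 23: 23+11=5, 23+13=7, 23+18=12, 23+26=20
a = 27: 27+11=9, 27+13=11, 27+18=16, 27+26=24
A + B = {0, 1, 2, 3, 5, 7, 9, 11, 12, 15, 16, 17, 19, 20, 23, 24, 25}, so |A + B| = 17.
Verify: 17 ≥ 8? Yes ✓.

CD lower bound = 8, actual |A + B| = 17.


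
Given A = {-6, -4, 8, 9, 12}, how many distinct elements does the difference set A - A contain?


A - A = {a - a' : a, a' ∈ A}; |A| = 5.
Bounds: 2|A|-1 ≤ |A - A| ≤ |A|² - |A| + 1, i.e. 9 ≤ |A - A| ≤ 21.
Note: 0 ∈ A - A always (from a - a). The set is symmetric: if d ∈ A - A then -d ∈ A - A.
Enumerate nonzero differences d = a - a' with a > a' (then include -d):
Positive differences: {1, 2, 3, 4, 12, 13, 14, 15, 16, 18}
Full difference set: {0} ∪ (positive diffs) ∪ (negative diffs).
|A - A| = 1 + 2·10 = 21 (matches direct enumeration: 21).

|A - A| = 21


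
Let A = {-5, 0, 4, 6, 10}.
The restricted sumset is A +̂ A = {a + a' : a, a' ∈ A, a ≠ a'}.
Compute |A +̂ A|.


Restricted sumset: A +̂ A = {a + a' : a ∈ A, a' ∈ A, a ≠ a'}.
Equivalently, take A + A and drop any sum 2a that is achievable ONLY as a + a for a ∈ A (i.e. sums representable only with equal summands).
Enumerate pairs (a, a') with a < a' (symmetric, so each unordered pair gives one sum; this covers all a ≠ a'):
  -5 + 0 = -5
  -5 + 4 = -1
  -5 + 6 = 1
  -5 + 10 = 5
  0 + 4 = 4
  0 + 6 = 6
  0 + 10 = 10
  4 + 6 = 10
  4 + 10 = 14
  6 + 10 = 16
Collected distinct sums: {-5, -1, 1, 4, 5, 6, 10, 14, 16}
|A +̂ A| = 9
(Reference bound: |A +̂ A| ≥ 2|A| - 3 for |A| ≥ 2, with |A| = 5 giving ≥ 7.)

|A +̂ A| = 9


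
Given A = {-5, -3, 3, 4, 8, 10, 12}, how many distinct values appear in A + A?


A + A = {a + a' : a, a' ∈ A}; |A| = 7.
General bounds: 2|A| - 1 ≤ |A + A| ≤ |A|(|A|+1)/2, i.e. 13 ≤ |A + A| ≤ 28.
Lower bound 2|A|-1 is attained iff A is an arithmetic progression.
Enumerate sums a + a' for a ≤ a' (symmetric, so this suffices):
a = -5: -5+-5=-10, -5+-3=-8, -5+3=-2, -5+4=-1, -5+8=3, -5+10=5, -5+12=7
a = -3: -3+-3=-6, -3+3=0, -3+4=1, -3+8=5, -3+10=7, -3+12=9
a = 3: 3+3=6, 3+4=7, 3+8=11, 3+10=13, 3+12=15
a = 4: 4+4=8, 4+8=12, 4+10=14, 4+12=16
a = 8: 8+8=16, 8+10=18, 8+12=20
a = 10: 10+10=20, 10+12=22
a = 12: 12+12=24
Distinct sums: {-10, -8, -6, -2, -1, 0, 1, 3, 5, 6, 7, 8, 9, 11, 12, 13, 14, 15, 16, 18, 20, 22, 24}
|A + A| = 23

|A + A| = 23


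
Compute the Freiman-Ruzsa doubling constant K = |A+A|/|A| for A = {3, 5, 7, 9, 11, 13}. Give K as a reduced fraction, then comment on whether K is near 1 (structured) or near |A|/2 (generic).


|A| = 6.
Compute A + A by enumerating all 36 pairs.
A + A = {6, 8, 10, 12, 14, 16, 18, 20, 22, 24, 26}, so |A + A| = 11.
K = |A + A| / |A| = 11/6 (already in lowest terms) ≈ 1.8333.
Reference: AP of size 6 gives K = 11/6 ≈ 1.8333; a fully generic set of size 6 gives K ≈ 3.5000.

|A| = 6, |A + A| = 11, K = 11/6.


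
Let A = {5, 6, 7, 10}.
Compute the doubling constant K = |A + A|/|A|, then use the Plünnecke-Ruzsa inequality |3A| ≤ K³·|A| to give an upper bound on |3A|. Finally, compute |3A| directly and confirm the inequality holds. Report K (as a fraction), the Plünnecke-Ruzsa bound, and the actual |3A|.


|A| = 4.
Step 1: Compute A + A by enumerating all 16 pairs.
A + A = {10, 11, 12, 13, 14, 15, 16, 17, 20}, so |A + A| = 9.
Step 2: Doubling constant K = |A + A|/|A| = 9/4 = 9/4 ≈ 2.2500.
Step 3: Plünnecke-Ruzsa gives |3A| ≤ K³·|A| = (2.2500)³ · 4 ≈ 45.5625.
Step 4: Compute 3A = A + A + A directly by enumerating all triples (a,b,c) ∈ A³; |3A| = 14.
Step 5: Check 14 ≤ 45.5625? Yes ✓.

K = 9/4, Plünnecke-Ruzsa bound K³|A| ≈ 45.5625, |3A| = 14, inequality holds.


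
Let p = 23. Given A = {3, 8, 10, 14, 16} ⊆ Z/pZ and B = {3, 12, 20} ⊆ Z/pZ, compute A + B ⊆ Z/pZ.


Work in Z/23Z: reduce every sum a + b modulo 23.
Enumerate all 15 pairs:
a = 3: 3+3=6, 3+12=15, 3+20=0
a = 8: 8+3=11, 8+12=20, 8+20=5
a = 10: 10+3=13, 10+12=22, 10+20=7
a = 14: 14+3=17, 14+12=3, 14+20=11
a = 16: 16+3=19, 16+12=5, 16+20=13
Distinct residues collected: {0, 3, 5, 6, 7, 11, 13, 15, 17, 19, 20, 22}
|A + B| = 12 (out of 23 total residues).

A + B = {0, 3, 5, 6, 7, 11, 13, 15, 17, 19, 20, 22}


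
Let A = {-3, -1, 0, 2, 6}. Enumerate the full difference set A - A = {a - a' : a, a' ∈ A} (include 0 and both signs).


A - A = {a - a' : a, a' ∈ A}.
Compute a - a' for each ordered pair (a, a'):
a = -3: -3--3=0, -3--1=-2, -3-0=-3, -3-2=-5, -3-6=-9
a = -1: -1--3=2, -1--1=0, -1-0=-1, -1-2=-3, -1-6=-7
a = 0: 0--3=3, 0--1=1, 0-0=0, 0-2=-2, 0-6=-6
a = 2: 2--3=5, 2--1=3, 2-0=2, 2-2=0, 2-6=-4
a = 6: 6--3=9, 6--1=7, 6-0=6, 6-2=4, 6-6=0
Collecting distinct values (and noting 0 appears from a-a):
A - A = {-9, -7, -6, -5, -4, -3, -2, -1, 0, 1, 2, 3, 4, 5, 6, 7, 9}
|A - A| = 17

A - A = {-9, -7, -6, -5, -4, -3, -2, -1, 0, 1, 2, 3, 4, 5, 6, 7, 9}


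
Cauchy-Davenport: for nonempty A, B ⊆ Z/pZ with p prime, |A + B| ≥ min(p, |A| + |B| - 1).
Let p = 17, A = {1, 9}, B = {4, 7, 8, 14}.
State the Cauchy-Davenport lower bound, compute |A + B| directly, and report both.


Cauchy-Davenport: |A + B| ≥ min(p, |A| + |B| - 1) for A, B nonempty in Z/pZ.
|A| = 2, |B| = 4, p = 17.
CD lower bound = min(17, 2 + 4 - 1) = min(17, 5) = 5.
Compute A + B mod 17 directly:
a = 1: 1+4=5, 1+7=8, 1+8=9, 1+14=15
a = 9: 9+4=13, 9+7=16, 9+8=0, 9+14=6
A + B = {0, 5, 6, 8, 9, 13, 15, 16}, so |A + B| = 8.
Verify: 8 ≥ 5? Yes ✓.

CD lower bound = 5, actual |A + B| = 8.


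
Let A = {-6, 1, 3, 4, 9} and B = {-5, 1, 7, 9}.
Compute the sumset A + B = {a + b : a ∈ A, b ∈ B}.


A + B = {a + b : a ∈ A, b ∈ B}.
Enumerate all |A|·|B| = 5·4 = 20 pairs (a, b) and collect distinct sums.
a = -6: -6+-5=-11, -6+1=-5, -6+7=1, -6+9=3
a = 1: 1+-5=-4, 1+1=2, 1+7=8, 1+9=10
a = 3: 3+-5=-2, 3+1=4, 3+7=10, 3+9=12
a = 4: 4+-5=-1, 4+1=5, 4+7=11, 4+9=13
a = 9: 9+-5=4, 9+1=10, 9+7=16, 9+9=18
Collecting distinct sums: A + B = {-11, -5, -4, -2, -1, 1, 2, 3, 4, 5, 8, 10, 11, 12, 13, 16, 18}
|A + B| = 17

A + B = {-11, -5, -4, -2, -1, 1, 2, 3, 4, 5, 8, 10, 11, 12, 13, 16, 18}


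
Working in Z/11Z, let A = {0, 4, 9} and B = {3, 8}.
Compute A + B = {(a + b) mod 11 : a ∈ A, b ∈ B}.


Work in Z/11Z: reduce every sum a + b modulo 11.
Enumerate all 6 pairs:
a = 0: 0+3=3, 0+8=8
a = 4: 4+3=7, 4+8=1
a = 9: 9+3=1, 9+8=6
Distinct residues collected: {1, 3, 6, 7, 8}
|A + B| = 5 (out of 11 total residues).

A + B = {1, 3, 6, 7, 8}


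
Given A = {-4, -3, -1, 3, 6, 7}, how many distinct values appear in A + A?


A + A = {a + a' : a, a' ∈ A}; |A| = 6.
General bounds: 2|A| - 1 ≤ |A + A| ≤ |A|(|A|+1)/2, i.e. 11 ≤ |A + A| ≤ 21.
Lower bound 2|A|-1 is attained iff A is an arithmetic progression.
Enumerate sums a + a' for a ≤ a' (symmetric, so this suffices):
a = -4: -4+-4=-8, -4+-3=-7, -4+-1=-5, -4+3=-1, -4+6=2, -4+7=3
a = -3: -3+-3=-6, -3+-1=-4, -3+3=0, -3+6=3, -3+7=4
a = -1: -1+-1=-2, -1+3=2, -1+6=5, -1+7=6
a = 3: 3+3=6, 3+6=9, 3+7=10
a = 6: 6+6=12, 6+7=13
a = 7: 7+7=14
Distinct sums: {-8, -7, -6, -5, -4, -2, -1, 0, 2, 3, 4, 5, 6, 9, 10, 12, 13, 14}
|A + A| = 18

|A + A| = 18


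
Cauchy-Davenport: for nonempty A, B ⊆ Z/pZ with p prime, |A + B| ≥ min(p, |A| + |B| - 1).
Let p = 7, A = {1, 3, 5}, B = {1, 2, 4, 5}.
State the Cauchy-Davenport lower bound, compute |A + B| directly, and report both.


Cauchy-Davenport: |A + B| ≥ min(p, |A| + |B| - 1) for A, B nonempty in Z/pZ.
|A| = 3, |B| = 4, p = 7.
CD lower bound = min(7, 3 + 4 - 1) = min(7, 6) = 6.
Compute A + B mod 7 directly:
a = 1: 1+1=2, 1+2=3, 1+4=5, 1+5=6
a = 3: 3+1=4, 3+2=5, 3+4=0, 3+5=1
a = 5: 5+1=6, 5+2=0, 5+4=2, 5+5=3
A + B = {0, 1, 2, 3, 4, 5, 6}, so |A + B| = 7.
Verify: 7 ≥ 6? Yes ✓.

CD lower bound = 6, actual |A + B| = 7.


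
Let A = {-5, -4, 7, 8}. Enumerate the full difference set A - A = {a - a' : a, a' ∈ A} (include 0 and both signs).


A - A = {a - a' : a, a' ∈ A}.
Compute a - a' for each ordered pair (a, a'):
a = -5: -5--5=0, -5--4=-1, -5-7=-12, -5-8=-13
a = -4: -4--5=1, -4--4=0, -4-7=-11, -4-8=-12
a = 7: 7--5=12, 7--4=11, 7-7=0, 7-8=-1
a = 8: 8--5=13, 8--4=12, 8-7=1, 8-8=0
Collecting distinct values (and noting 0 appears from a-a):
A - A = {-13, -12, -11, -1, 0, 1, 11, 12, 13}
|A - A| = 9

A - A = {-13, -12, -11, -1, 0, 1, 11, 12, 13}


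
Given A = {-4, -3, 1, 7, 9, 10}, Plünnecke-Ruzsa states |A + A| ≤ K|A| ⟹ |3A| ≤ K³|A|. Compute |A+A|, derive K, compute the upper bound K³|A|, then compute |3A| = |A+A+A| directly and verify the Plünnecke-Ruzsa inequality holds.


|A| = 6.
Step 1: Compute A + A by enumerating all 36 pairs.
A + A = {-8, -7, -6, -3, -2, 2, 3, 4, 5, 6, 7, 8, 10, 11, 14, 16, 17, 18, 19, 20}, so |A + A| = 20.
Step 2: Doubling constant K = |A + A|/|A| = 20/6 = 20/6 ≈ 3.3333.
Step 3: Plünnecke-Ruzsa gives |3A| ≤ K³·|A| = (3.3333)³ · 6 ≈ 222.2222.
Step 4: Compute 3A = A + A + A directly by enumerating all triples (a,b,c) ∈ A³; |3A| = 39.
Step 5: Check 39 ≤ 222.2222? Yes ✓.

K = 20/6, Plünnecke-Ruzsa bound K³|A| ≈ 222.2222, |3A| = 39, inequality holds.


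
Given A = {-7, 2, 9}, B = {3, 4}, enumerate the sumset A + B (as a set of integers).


A + B = {a + b : a ∈ A, b ∈ B}.
Enumerate all |A|·|B| = 3·2 = 6 pairs (a, b) and collect distinct sums.
a = -7: -7+3=-4, -7+4=-3
a = 2: 2+3=5, 2+4=6
a = 9: 9+3=12, 9+4=13
Collecting distinct sums: A + B = {-4, -3, 5, 6, 12, 13}
|A + B| = 6

A + B = {-4, -3, 5, 6, 12, 13}


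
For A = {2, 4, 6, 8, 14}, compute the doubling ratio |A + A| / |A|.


|A| = 5.
Compute A + A by enumerating all 25 pairs.
A + A = {4, 6, 8, 10, 12, 14, 16, 18, 20, 22, 28}, so |A + A| = 11.
K = |A + A| / |A| = 11/5 (already in lowest terms) ≈ 2.2000.
Reference: AP of size 5 gives K = 9/5 ≈ 1.8000; a fully generic set of size 5 gives K ≈ 3.0000.

|A| = 5, |A + A| = 11, K = 11/5.


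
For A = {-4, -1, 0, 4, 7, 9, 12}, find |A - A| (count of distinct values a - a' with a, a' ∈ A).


A - A = {a - a' : a, a' ∈ A}; |A| = 7.
Bounds: 2|A|-1 ≤ |A - A| ≤ |A|² - |A| + 1, i.e. 13 ≤ |A - A| ≤ 43.
Note: 0 ∈ A - A always (from a - a). The set is symmetric: if d ∈ A - A then -d ∈ A - A.
Enumerate nonzero differences d = a - a' with a > a' (then include -d):
Positive differences: {1, 2, 3, 4, 5, 7, 8, 9, 10, 11, 12, 13, 16}
Full difference set: {0} ∪ (positive diffs) ∪ (negative diffs).
|A - A| = 1 + 2·13 = 27 (matches direct enumeration: 27).

|A - A| = 27


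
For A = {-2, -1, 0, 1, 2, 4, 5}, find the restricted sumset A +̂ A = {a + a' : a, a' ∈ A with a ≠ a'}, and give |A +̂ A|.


Restricted sumset: A +̂ A = {a + a' : a ∈ A, a' ∈ A, a ≠ a'}.
Equivalently, take A + A and drop any sum 2a that is achievable ONLY as a + a for a ∈ A (i.e. sums representable only with equal summands).
Enumerate pairs (a, a') with a < a' (symmetric, so each unordered pair gives one sum; this covers all a ≠ a'):
  -2 + -1 = -3
  -2 + 0 = -2
  -2 + 1 = -1
  -2 + 2 = 0
  -2 + 4 = 2
  -2 + 5 = 3
  -1 + 0 = -1
  -1 + 1 = 0
  -1 + 2 = 1
  -1 + 4 = 3
  -1 + 5 = 4
  0 + 1 = 1
  0 + 2 = 2
  0 + 4 = 4
  0 + 5 = 5
  1 + 2 = 3
  1 + 4 = 5
  1 + 5 = 6
  2 + 4 = 6
  2 + 5 = 7
  4 + 5 = 9
Collected distinct sums: {-3, -2, -1, 0, 1, 2, 3, 4, 5, 6, 7, 9}
|A +̂ A| = 12
(Reference bound: |A +̂ A| ≥ 2|A| - 3 for |A| ≥ 2, with |A| = 7 giving ≥ 11.)

|A +̂ A| = 12


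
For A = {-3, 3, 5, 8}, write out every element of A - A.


A - A = {a - a' : a, a' ∈ A}.
Compute a - a' for each ordered pair (a, a'):
a = -3: -3--3=0, -3-3=-6, -3-5=-8, -3-8=-11
a = 3: 3--3=6, 3-3=0, 3-5=-2, 3-8=-5
a = 5: 5--3=8, 5-3=2, 5-5=0, 5-8=-3
a = 8: 8--3=11, 8-3=5, 8-5=3, 8-8=0
Collecting distinct values (and noting 0 appears from a-a):
A - A = {-11, -8, -6, -5, -3, -2, 0, 2, 3, 5, 6, 8, 11}
|A - A| = 13

A - A = {-11, -8, -6, -5, -3, -2, 0, 2, 3, 5, 6, 8, 11}


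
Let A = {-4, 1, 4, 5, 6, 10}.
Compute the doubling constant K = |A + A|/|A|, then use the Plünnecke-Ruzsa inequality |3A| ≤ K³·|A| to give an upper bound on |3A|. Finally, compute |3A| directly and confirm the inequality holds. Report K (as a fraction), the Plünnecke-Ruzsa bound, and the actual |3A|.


|A| = 6.
Step 1: Compute A + A by enumerating all 36 pairs.
A + A = {-8, -3, 0, 1, 2, 5, 6, 7, 8, 9, 10, 11, 12, 14, 15, 16, 20}, so |A + A| = 17.
Step 2: Doubling constant K = |A + A|/|A| = 17/6 = 17/6 ≈ 2.8333.
Step 3: Plünnecke-Ruzsa gives |3A| ≤ K³·|A| = (2.8333)³ · 6 ≈ 136.4722.
Step 4: Compute 3A = A + A + A directly by enumerating all triples (a,b,c) ∈ A³; |3A| = 31.
Step 5: Check 31 ≤ 136.4722? Yes ✓.

K = 17/6, Plünnecke-Ruzsa bound K³|A| ≈ 136.4722, |3A| = 31, inequality holds.


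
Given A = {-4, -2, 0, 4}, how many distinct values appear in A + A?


A + A = {a + a' : a, a' ∈ A}; |A| = 4.
General bounds: 2|A| - 1 ≤ |A + A| ≤ |A|(|A|+1)/2, i.e. 7 ≤ |A + A| ≤ 10.
Lower bound 2|A|-1 is attained iff A is an arithmetic progression.
Enumerate sums a + a' for a ≤ a' (symmetric, so this suffices):
a = -4: -4+-4=-8, -4+-2=-6, -4+0=-4, -4+4=0
a = -2: -2+-2=-4, -2+0=-2, -2+4=2
a = 0: 0+0=0, 0+4=4
a = 4: 4+4=8
Distinct sums: {-8, -6, -4, -2, 0, 2, 4, 8}
|A + A| = 8

|A + A| = 8


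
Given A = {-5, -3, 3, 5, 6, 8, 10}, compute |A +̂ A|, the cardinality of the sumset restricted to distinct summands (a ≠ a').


Restricted sumset: A +̂ A = {a + a' : a ∈ A, a' ∈ A, a ≠ a'}.
Equivalently, take A + A and drop any sum 2a that is achievable ONLY as a + a for a ∈ A (i.e. sums representable only with equal summands).
Enumerate pairs (a, a') with a < a' (symmetric, so each unordered pair gives one sum; this covers all a ≠ a'):
  -5 + -3 = -8
  -5 + 3 = -2
  -5 + 5 = 0
  -5 + 6 = 1
  -5 + 8 = 3
  -5 + 10 = 5
  -3 + 3 = 0
  -3 + 5 = 2
  -3 + 6 = 3
  -3 + 8 = 5
  -3 + 10 = 7
  3 + 5 = 8
  3 + 6 = 9
  3 + 8 = 11
  3 + 10 = 13
  5 + 6 = 11
  5 + 8 = 13
  5 + 10 = 15
  6 + 8 = 14
  6 + 10 = 16
  8 + 10 = 18
Collected distinct sums: {-8, -2, 0, 1, 2, 3, 5, 7, 8, 9, 11, 13, 14, 15, 16, 18}
|A +̂ A| = 16
(Reference bound: |A +̂ A| ≥ 2|A| - 3 for |A| ≥ 2, with |A| = 7 giving ≥ 11.)

|A +̂ A| = 16


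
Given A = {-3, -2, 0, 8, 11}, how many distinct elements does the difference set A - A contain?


A - A = {a - a' : a, a' ∈ A}; |A| = 5.
Bounds: 2|A|-1 ≤ |A - A| ≤ |A|² - |A| + 1, i.e. 9 ≤ |A - A| ≤ 21.
Note: 0 ∈ A - A always (from a - a). The set is symmetric: if d ∈ A - A then -d ∈ A - A.
Enumerate nonzero differences d = a - a' with a > a' (then include -d):
Positive differences: {1, 2, 3, 8, 10, 11, 13, 14}
Full difference set: {0} ∪ (positive diffs) ∪ (negative diffs).
|A - A| = 1 + 2·8 = 17 (matches direct enumeration: 17).

|A - A| = 17


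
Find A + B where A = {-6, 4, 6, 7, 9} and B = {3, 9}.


A + B = {a + b : a ∈ A, b ∈ B}.
Enumerate all |A|·|B| = 5·2 = 10 pairs (a, b) and collect distinct sums.
a = -6: -6+3=-3, -6+9=3
a = 4: 4+3=7, 4+9=13
a = 6: 6+3=9, 6+9=15
a = 7: 7+3=10, 7+9=16
a = 9: 9+3=12, 9+9=18
Collecting distinct sums: A + B = {-3, 3, 7, 9, 10, 12, 13, 15, 16, 18}
|A + B| = 10

A + B = {-3, 3, 7, 9, 10, 12, 13, 15, 16, 18}


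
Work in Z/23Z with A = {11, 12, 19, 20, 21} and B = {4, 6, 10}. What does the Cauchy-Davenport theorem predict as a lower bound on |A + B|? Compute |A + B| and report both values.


Cauchy-Davenport: |A + B| ≥ min(p, |A| + |B| - 1) for A, B nonempty in Z/pZ.
|A| = 5, |B| = 3, p = 23.
CD lower bound = min(23, 5 + 3 - 1) = min(23, 7) = 7.
Compute A + B mod 23 directly:
a = 11: 11+4=15, 11+6=17, 11+10=21
a = 12: 12+4=16, 12+6=18, 12+10=22
a = 19: 19+4=0, 19+6=2, 19+10=6
a = 20: 20+4=1, 20+6=3, 20+10=7
a = 21: 21+4=2, 21+6=4, 21+10=8
A + B = {0, 1, 2, 3, 4, 6, 7, 8, 15, 16, 17, 18, 21, 22}, so |A + B| = 14.
Verify: 14 ≥ 7? Yes ✓.

CD lower bound = 7, actual |A + B| = 14.


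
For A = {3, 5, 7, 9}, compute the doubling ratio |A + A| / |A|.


|A| = 4.
Compute A + A by enumerating all 16 pairs.
A + A = {6, 8, 10, 12, 14, 16, 18}, so |A + A| = 7.
K = |A + A| / |A| = 7/4 (already in lowest terms) ≈ 1.7500.
Reference: AP of size 4 gives K = 7/4 ≈ 1.7500; a fully generic set of size 4 gives K ≈ 2.5000.

|A| = 4, |A + A| = 7, K = 7/4.


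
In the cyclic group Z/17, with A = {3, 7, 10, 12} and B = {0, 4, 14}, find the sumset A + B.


Work in Z/17Z: reduce every sum a + b modulo 17.
Enumerate all 12 pairs:
a = 3: 3+0=3, 3+4=7, 3+14=0
a = 7: 7+0=7, 7+4=11, 7+14=4
a = 10: 10+0=10, 10+4=14, 10+14=7
a = 12: 12+0=12, 12+4=16, 12+14=9
Distinct residues collected: {0, 3, 4, 7, 9, 10, 11, 12, 14, 16}
|A + B| = 10 (out of 17 total residues).

A + B = {0, 3, 4, 7, 9, 10, 11, 12, 14, 16}


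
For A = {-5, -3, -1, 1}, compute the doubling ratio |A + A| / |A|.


|A| = 4.
Compute A + A by enumerating all 16 pairs.
A + A = {-10, -8, -6, -4, -2, 0, 2}, so |A + A| = 7.
K = |A + A| / |A| = 7/4 (already in lowest terms) ≈ 1.7500.
Reference: AP of size 4 gives K = 7/4 ≈ 1.7500; a fully generic set of size 4 gives K ≈ 2.5000.

|A| = 4, |A + A| = 7, K = 7/4.


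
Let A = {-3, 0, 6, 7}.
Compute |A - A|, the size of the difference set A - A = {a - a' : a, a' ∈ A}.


A - A = {a - a' : a, a' ∈ A}; |A| = 4.
Bounds: 2|A|-1 ≤ |A - A| ≤ |A|² - |A| + 1, i.e. 7 ≤ |A - A| ≤ 13.
Note: 0 ∈ A - A always (from a - a). The set is symmetric: if d ∈ A - A then -d ∈ A - A.
Enumerate nonzero differences d = a - a' with a > a' (then include -d):
Positive differences: {1, 3, 6, 7, 9, 10}
Full difference set: {0} ∪ (positive diffs) ∪ (negative diffs).
|A - A| = 1 + 2·6 = 13 (matches direct enumeration: 13).

|A - A| = 13


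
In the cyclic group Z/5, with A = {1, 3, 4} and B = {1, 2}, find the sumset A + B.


Work in Z/5Z: reduce every sum a + b modulo 5.
Enumerate all 6 pairs:
a = 1: 1+1=2, 1+2=3
a = 3: 3+1=4, 3+2=0
a = 4: 4+1=0, 4+2=1
Distinct residues collected: {0, 1, 2, 3, 4}
|A + B| = 5 (out of 5 total residues).

A + B = {0, 1, 2, 3, 4}


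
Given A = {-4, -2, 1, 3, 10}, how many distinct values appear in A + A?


A + A = {a + a' : a, a' ∈ A}; |A| = 5.
General bounds: 2|A| - 1 ≤ |A + A| ≤ |A|(|A|+1)/2, i.e. 9 ≤ |A + A| ≤ 15.
Lower bound 2|A|-1 is attained iff A is an arithmetic progression.
Enumerate sums a + a' for a ≤ a' (symmetric, so this suffices):
a = -4: -4+-4=-8, -4+-2=-6, -4+1=-3, -4+3=-1, -4+10=6
a = -2: -2+-2=-4, -2+1=-1, -2+3=1, -2+10=8
a = 1: 1+1=2, 1+3=4, 1+10=11
a = 3: 3+3=6, 3+10=13
a = 10: 10+10=20
Distinct sums: {-8, -6, -4, -3, -1, 1, 2, 4, 6, 8, 11, 13, 20}
|A + A| = 13

|A + A| = 13


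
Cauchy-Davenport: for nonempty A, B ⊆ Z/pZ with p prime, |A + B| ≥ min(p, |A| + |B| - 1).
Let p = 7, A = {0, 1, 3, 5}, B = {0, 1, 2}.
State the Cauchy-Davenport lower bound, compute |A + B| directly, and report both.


Cauchy-Davenport: |A + B| ≥ min(p, |A| + |B| - 1) for A, B nonempty in Z/pZ.
|A| = 4, |B| = 3, p = 7.
CD lower bound = min(7, 4 + 3 - 1) = min(7, 6) = 6.
Compute A + B mod 7 directly:
a = 0: 0+0=0, 0+1=1, 0+2=2
a = 1: 1+0=1, 1+1=2, 1+2=3
a = 3: 3+0=3, 3+1=4, 3+2=5
a = 5: 5+0=5, 5+1=6, 5+2=0
A + B = {0, 1, 2, 3, 4, 5, 6}, so |A + B| = 7.
Verify: 7 ≥ 6? Yes ✓.

CD lower bound = 6, actual |A + B| = 7.


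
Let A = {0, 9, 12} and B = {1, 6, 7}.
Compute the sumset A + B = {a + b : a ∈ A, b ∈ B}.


A + B = {a + b : a ∈ A, b ∈ B}.
Enumerate all |A|·|B| = 3·3 = 9 pairs (a, b) and collect distinct sums.
a = 0: 0+1=1, 0+6=6, 0+7=7
a = 9: 9+1=10, 9+6=15, 9+7=16
a = 12: 12+1=13, 12+6=18, 12+7=19
Collecting distinct sums: A + B = {1, 6, 7, 10, 13, 15, 16, 18, 19}
|A + B| = 9

A + B = {1, 6, 7, 10, 13, 15, 16, 18, 19}


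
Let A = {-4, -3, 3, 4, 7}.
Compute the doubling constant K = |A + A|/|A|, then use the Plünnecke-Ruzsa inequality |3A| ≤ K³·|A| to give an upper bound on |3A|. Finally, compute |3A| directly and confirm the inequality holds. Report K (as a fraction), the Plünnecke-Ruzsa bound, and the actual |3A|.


|A| = 5.
Step 1: Compute A + A by enumerating all 25 pairs.
A + A = {-8, -7, -6, -1, 0, 1, 3, 4, 6, 7, 8, 10, 11, 14}, so |A + A| = 14.
Step 2: Doubling constant K = |A + A|/|A| = 14/5 = 14/5 ≈ 2.8000.
Step 3: Plünnecke-Ruzsa gives |3A| ≤ K³·|A| = (2.8000)³ · 5 ≈ 109.7600.
Step 4: Compute 3A = A + A + A directly by enumerating all triples (a,b,c) ∈ A³; |3A| = 28.
Step 5: Check 28 ≤ 109.7600? Yes ✓.

K = 14/5, Plünnecke-Ruzsa bound K³|A| ≈ 109.7600, |3A| = 28, inequality holds.


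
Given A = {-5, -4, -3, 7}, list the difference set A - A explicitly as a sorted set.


A - A = {a - a' : a, a' ∈ A}.
Compute a - a' for each ordered pair (a, a'):
a = -5: -5--5=0, -5--4=-1, -5--3=-2, -5-7=-12
a = -4: -4--5=1, -4--4=0, -4--3=-1, -4-7=-11
a = -3: -3--5=2, -3--4=1, -3--3=0, -3-7=-10
a = 7: 7--5=12, 7--4=11, 7--3=10, 7-7=0
Collecting distinct values (and noting 0 appears from a-a):
A - A = {-12, -11, -10, -2, -1, 0, 1, 2, 10, 11, 12}
|A - A| = 11

A - A = {-12, -11, -10, -2, -1, 0, 1, 2, 10, 11, 12}


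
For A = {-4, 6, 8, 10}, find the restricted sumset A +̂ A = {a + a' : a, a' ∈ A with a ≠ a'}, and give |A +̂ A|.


Restricted sumset: A +̂ A = {a + a' : a ∈ A, a' ∈ A, a ≠ a'}.
Equivalently, take A + A and drop any sum 2a that is achievable ONLY as a + a for a ∈ A (i.e. sums representable only with equal summands).
Enumerate pairs (a, a') with a < a' (symmetric, so each unordered pair gives one sum; this covers all a ≠ a'):
  -4 + 6 = 2
  -4 + 8 = 4
  -4 + 10 = 6
  6 + 8 = 14
  6 + 10 = 16
  8 + 10 = 18
Collected distinct sums: {2, 4, 6, 14, 16, 18}
|A +̂ A| = 6
(Reference bound: |A +̂ A| ≥ 2|A| - 3 for |A| ≥ 2, with |A| = 4 giving ≥ 5.)

|A +̂ A| = 6


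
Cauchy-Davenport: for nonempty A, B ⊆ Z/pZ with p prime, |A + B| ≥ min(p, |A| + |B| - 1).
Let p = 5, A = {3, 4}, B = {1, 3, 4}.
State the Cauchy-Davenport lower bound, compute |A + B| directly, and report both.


Cauchy-Davenport: |A + B| ≥ min(p, |A| + |B| - 1) for A, B nonempty in Z/pZ.
|A| = 2, |B| = 3, p = 5.
CD lower bound = min(5, 2 + 3 - 1) = min(5, 4) = 4.
Compute A + B mod 5 directly:
a = 3: 3+1=4, 3+3=1, 3+4=2
a = 4: 4+1=0, 4+3=2, 4+4=3
A + B = {0, 1, 2, 3, 4}, so |A + B| = 5.
Verify: 5 ≥ 4? Yes ✓.

CD lower bound = 4, actual |A + B| = 5.


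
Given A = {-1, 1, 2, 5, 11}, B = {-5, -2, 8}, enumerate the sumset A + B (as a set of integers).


A + B = {a + b : a ∈ A, b ∈ B}.
Enumerate all |A|·|B| = 5·3 = 15 pairs (a, b) and collect distinct sums.
a = -1: -1+-5=-6, -1+-2=-3, -1+8=7
a = 1: 1+-5=-4, 1+-2=-1, 1+8=9
a = 2: 2+-5=-3, 2+-2=0, 2+8=10
a = 5: 5+-5=0, 5+-2=3, 5+8=13
a = 11: 11+-5=6, 11+-2=9, 11+8=19
Collecting distinct sums: A + B = {-6, -4, -3, -1, 0, 3, 6, 7, 9, 10, 13, 19}
|A + B| = 12

A + B = {-6, -4, -3, -1, 0, 3, 6, 7, 9, 10, 13, 19}


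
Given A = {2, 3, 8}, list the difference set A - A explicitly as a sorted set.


A - A = {a - a' : a, a' ∈ A}.
Compute a - a' for each ordered pair (a, a'):
a = 2: 2-2=0, 2-3=-1, 2-8=-6
a = 3: 3-2=1, 3-3=0, 3-8=-5
a = 8: 8-2=6, 8-3=5, 8-8=0
Collecting distinct values (and noting 0 appears from a-a):
A - A = {-6, -5, -1, 0, 1, 5, 6}
|A - A| = 7

A - A = {-6, -5, -1, 0, 1, 5, 6}


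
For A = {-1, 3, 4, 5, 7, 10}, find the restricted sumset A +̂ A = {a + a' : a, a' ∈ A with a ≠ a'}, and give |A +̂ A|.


Restricted sumset: A +̂ A = {a + a' : a ∈ A, a' ∈ A, a ≠ a'}.
Equivalently, take A + A and drop any sum 2a that is achievable ONLY as a + a for a ∈ A (i.e. sums representable only with equal summands).
Enumerate pairs (a, a') with a < a' (symmetric, so each unordered pair gives one sum; this covers all a ≠ a'):
  -1 + 3 = 2
  -1 + 4 = 3
  -1 + 5 = 4
  -1 + 7 = 6
  -1 + 10 = 9
  3 + 4 = 7
  3 + 5 = 8
  3 + 7 = 10
  3 + 10 = 13
  4 + 5 = 9
  4 + 7 = 11
  4 + 10 = 14
  5 + 7 = 12
  5 + 10 = 15
  7 + 10 = 17
Collected distinct sums: {2, 3, 4, 6, 7, 8, 9, 10, 11, 12, 13, 14, 15, 17}
|A +̂ A| = 14
(Reference bound: |A +̂ A| ≥ 2|A| - 3 for |A| ≥ 2, with |A| = 6 giving ≥ 9.)

|A +̂ A| = 14


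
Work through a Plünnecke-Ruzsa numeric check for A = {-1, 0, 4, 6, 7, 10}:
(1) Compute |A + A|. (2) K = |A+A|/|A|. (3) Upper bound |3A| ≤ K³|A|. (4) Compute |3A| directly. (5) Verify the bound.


|A| = 6.
Step 1: Compute A + A by enumerating all 36 pairs.
A + A = {-2, -1, 0, 3, 4, 5, 6, 7, 8, 9, 10, 11, 12, 13, 14, 16, 17, 20}, so |A + A| = 18.
Step 2: Doubling constant K = |A + A|/|A| = 18/6 = 18/6 ≈ 3.0000.
Step 3: Plünnecke-Ruzsa gives |3A| ≤ K³·|A| = (3.0000)³ · 6 ≈ 162.0000.
Step 4: Compute 3A = A + A + A directly by enumerating all triples (a,b,c) ∈ A³; |3A| = 30.
Step 5: Check 30 ≤ 162.0000? Yes ✓.

K = 18/6, Plünnecke-Ruzsa bound K³|A| ≈ 162.0000, |3A| = 30, inequality holds.


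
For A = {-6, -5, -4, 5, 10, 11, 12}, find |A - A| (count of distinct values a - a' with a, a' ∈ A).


A - A = {a - a' : a, a' ∈ A}; |A| = 7.
Bounds: 2|A|-1 ≤ |A - A| ≤ |A|² - |A| + 1, i.e. 13 ≤ |A - A| ≤ 43.
Note: 0 ∈ A - A always (from a - a). The set is symmetric: if d ∈ A - A then -d ∈ A - A.
Enumerate nonzero differences d = a - a' with a > a' (then include -d):
Positive differences: {1, 2, 5, 6, 7, 9, 10, 11, 14, 15, 16, 17, 18}
Full difference set: {0} ∪ (positive diffs) ∪ (negative diffs).
|A - A| = 1 + 2·13 = 27 (matches direct enumeration: 27).

|A - A| = 27
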